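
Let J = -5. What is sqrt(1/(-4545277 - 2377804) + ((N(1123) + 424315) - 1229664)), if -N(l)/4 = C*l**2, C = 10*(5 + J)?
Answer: I*sqrt(38599612917354391870)/6923081 ≈ 897.41*I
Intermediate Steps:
C = 0 (C = 10*(5 - 5) = 10*0 = 0)
N(l) = 0 (N(l) = -0*l**2 = -4*0 = 0)
sqrt(1/(-4545277 - 2377804) + ((N(1123) + 424315) - 1229664)) = sqrt(1/(-4545277 - 2377804) + ((0 + 424315) - 1229664)) = sqrt(1/(-6923081) + (424315 - 1229664)) = sqrt(-1/6923081 - 805349) = sqrt(-5575496360270/6923081) = I*sqrt(38599612917354391870)/6923081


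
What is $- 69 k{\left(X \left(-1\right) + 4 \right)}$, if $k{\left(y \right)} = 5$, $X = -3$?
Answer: $-345$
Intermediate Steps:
$- 69 k{\left(X \left(-1\right) + 4 \right)} = \left(-69\right) 5 = -345$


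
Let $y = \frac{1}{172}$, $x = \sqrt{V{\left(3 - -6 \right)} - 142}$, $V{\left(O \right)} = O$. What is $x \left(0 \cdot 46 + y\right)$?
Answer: $\frac{i \sqrt{133}}{172} \approx 0.06705 i$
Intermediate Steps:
$x = i \sqrt{133}$ ($x = \sqrt{\left(3 - -6\right) - 142} = \sqrt{\left(3 + 6\right) - 142} = \sqrt{9 - 142} = \sqrt{-133} = i \sqrt{133} \approx 11.533 i$)
$y = \frac{1}{172} \approx 0.005814$
$x \left(0 \cdot 46 + y\right) = i \sqrt{133} \left(0 \cdot 46 + \frac{1}{172}\right) = i \sqrt{133} \left(0 + \frac{1}{172}\right) = i \sqrt{133} \cdot \frac{1}{172} = \frac{i \sqrt{133}}{172}$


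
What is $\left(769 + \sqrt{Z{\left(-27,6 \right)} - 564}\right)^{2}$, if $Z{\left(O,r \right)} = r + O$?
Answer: $590776 + 4614 i \sqrt{65} \approx 5.9078 \cdot 10^{5} + 37199.0 i$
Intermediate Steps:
$Z{\left(O,r \right)} = O + r$
$\left(769 + \sqrt{Z{\left(-27,6 \right)} - 564}\right)^{2} = \left(769 + \sqrt{\left(-27 + 6\right) - 564}\right)^{2} = \left(769 + \sqrt{-21 - 564}\right)^{2} = \left(769 + \sqrt{-585}\right)^{2} = \left(769 + 3 i \sqrt{65}\right)^{2}$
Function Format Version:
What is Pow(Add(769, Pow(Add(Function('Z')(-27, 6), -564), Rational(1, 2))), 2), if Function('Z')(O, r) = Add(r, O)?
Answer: Add(590776, Mul(4614, I, Pow(65, Rational(1, 2)))) ≈ Add(5.9078e+5, Mul(37199., I))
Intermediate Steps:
Function('Z')(O, r) = Add(O, r)
Pow(Add(769, Pow(Add(Function('Z')(-27, 6), -564), Rational(1, 2))), 2) = Pow(Add(769, Pow(Add(Add(-27, 6), -564), Rational(1, 2))), 2) = Pow(Add(769, Pow(Add(-21, -564), Rational(1, 2))), 2) = Pow(Add(769, Pow(-585, Rational(1, 2))), 2) = Pow(Add(769, Mul(3, I, Pow(65, Rational(1, 2)))), 2)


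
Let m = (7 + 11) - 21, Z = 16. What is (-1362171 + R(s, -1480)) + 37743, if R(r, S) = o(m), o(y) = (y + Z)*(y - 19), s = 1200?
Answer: -1324714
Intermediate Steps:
m = -3 (m = 18 - 21 = -3)
o(y) = (-19 + y)*(16 + y) (o(y) = (y + 16)*(y - 19) = (16 + y)*(-19 + y) = (-19 + y)*(16 + y))
R(r, S) = -286 (R(r, S) = -304 + (-3)² - 3*(-3) = -304 + 9 + 9 = -286)
(-1362171 + R(s, -1480)) + 37743 = (-1362171 - 286) + 37743 = -1362457 + 37743 = -1324714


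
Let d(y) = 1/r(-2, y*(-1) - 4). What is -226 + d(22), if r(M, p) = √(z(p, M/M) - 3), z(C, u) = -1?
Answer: -226 - I/2 ≈ -226.0 - 0.5*I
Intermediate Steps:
r(M, p) = 2*I (r(M, p) = √(-1 - 3) = √(-4) = 2*I)
d(y) = -I/2 (d(y) = 1/(2*I) = -I/2)
-226 + d(22) = -226 - I/2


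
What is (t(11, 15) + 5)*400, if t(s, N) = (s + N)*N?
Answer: 158000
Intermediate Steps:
t(s, N) = N*(N + s) (t(s, N) = (N + s)*N = N*(N + s))
(t(11, 15) + 5)*400 = (15*(15 + 11) + 5)*400 = (15*26 + 5)*400 = (390 + 5)*400 = 395*400 = 158000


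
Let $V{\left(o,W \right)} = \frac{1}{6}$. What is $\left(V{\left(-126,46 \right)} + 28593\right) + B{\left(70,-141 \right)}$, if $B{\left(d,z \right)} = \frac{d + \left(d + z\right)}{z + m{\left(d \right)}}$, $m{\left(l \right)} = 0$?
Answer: $\frac{8063275}{282} \approx 28593.0$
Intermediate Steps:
$V{\left(o,W \right)} = \frac{1}{6}$
$B{\left(d,z \right)} = \frac{z + 2 d}{z}$ ($B{\left(d,z \right)} = \frac{d + \left(d + z\right)}{z + 0} = \frac{z + 2 d}{z}$)
$\left(V{\left(-126,46 \right)} + 28593\right) + B{\left(70,-141 \right)} = \left(\frac{1}{6} + 28593\right) + \frac{-141 + 2 \cdot 70}{-141} = \frac{171559}{6} - \frac{-141 + 140}{141} = \frac{171559}{6} - - \frac{1}{141} = \frac{171559}{6} + \frac{1}{141} = \frac{8063275}{282}$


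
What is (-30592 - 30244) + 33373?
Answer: -27463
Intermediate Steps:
(-30592 - 30244) + 33373 = -60836 + 33373 = -27463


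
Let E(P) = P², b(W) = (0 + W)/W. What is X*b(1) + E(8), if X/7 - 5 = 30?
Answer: 309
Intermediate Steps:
X = 245 (X = 35 + 7*30 = 35 + 210 = 245)
b(W) = 1 (b(W) = W/W = 1)
X*b(1) + E(8) = 245*1 + 8² = 245 + 64 = 309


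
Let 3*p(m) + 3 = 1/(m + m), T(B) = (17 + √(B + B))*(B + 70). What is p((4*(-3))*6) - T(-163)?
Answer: 682559/432 + 93*I*√326 ≈ 1580.0 + 1679.2*I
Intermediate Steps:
T(B) = (17 + √2*√B)*(70 + B) (T(B) = (17 + √(2*B))*(70 + B) = (17 + √2*√B)*(70 + B))
p(m) = -1 + 1/(6*m) (p(m) = -1 + 1/(3*(m + m)) = -1 + 1/(3*((2*m))) = -1 + (1/(2*m))/3 = -1 + 1/(6*m))
p((4*(-3))*6) - T(-163) = (⅙ - 4*(-3)*6)/(((4*(-3))*6)) - (1190 + 17*(-163) + √2*(-163)^(3/2) + 70*√2*√(-163)) = (⅙ - (-12)*6)/((-12*6)) - (1190 - 2771 + √2*(-163*I*√163) + 70*√2*(I*√163)) = (⅙ - 1*(-72))/(-72) - (1190 - 2771 - 163*I*√326 + 70*I*√326) = -(⅙ + 72)/72 - (-1581 - 93*I*√326) = -1/72*433/6 + (1581 + 93*I*√326) = -433/432 + (1581 + 93*I*√326) = 682559/432 + 93*I*√326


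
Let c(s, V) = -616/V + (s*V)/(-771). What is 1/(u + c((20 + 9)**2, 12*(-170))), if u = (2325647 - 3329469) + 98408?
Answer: -65535/59190457301 ≈ -1.1072e-6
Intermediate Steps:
c(s, V) = -616/V - V*s/771 (c(s, V) = -616/V + (V*s)*(-1/771) = -616/V - V*s/771)
u = -905414 (u = -1003822 + 98408 = -905414)
1/(u + c((20 + 9)**2, 12*(-170))) = 1/(-905414 + (-616/(12*(-170)) - 12*(-170)*(20 + 9)**2/771)) = 1/(-905414 + (-616/(-2040) - 1/771*(-2040)*29**2)) = 1/(-905414 + (-616*(-1/2040) - 1/771*(-2040)*841)) = 1/(-905414 + (77/255 + 571880/257)) = 1/(-905414 + 145849189/65535) = 1/(-59190457301/65535) = -65535/59190457301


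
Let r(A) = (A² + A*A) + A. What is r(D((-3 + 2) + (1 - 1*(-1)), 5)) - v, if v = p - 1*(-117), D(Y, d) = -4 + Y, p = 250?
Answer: -352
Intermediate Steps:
r(A) = A + 2*A² (r(A) = (A² + A²) + A = 2*A² + A = A + 2*A²)
v = 367 (v = 250 - 1*(-117) = 250 + 117 = 367)
r(D((-3 + 2) + (1 - 1*(-1)), 5)) - v = (-4 + ((-3 + 2) + (1 - 1*(-1))))*(1 + 2*(-4 + ((-3 + 2) + (1 - 1*(-1))))) - 1*367 = (-4 + (-1 + (1 + 1)))*(1 + 2*(-4 + (-1 + (1 + 1)))) - 367 = (-4 + (-1 + 2))*(1 + 2*(-4 + (-1 + 2))) - 367 = (-4 + 1)*(1 + 2*(-4 + 1)) - 367 = -3*(1 + 2*(-3)) - 367 = -3*(1 - 6) - 367 = -3*(-5) - 367 = 15 - 367 = -352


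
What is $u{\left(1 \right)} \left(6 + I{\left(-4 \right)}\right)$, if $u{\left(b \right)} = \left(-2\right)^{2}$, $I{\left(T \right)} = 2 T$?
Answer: $-8$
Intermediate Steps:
$u{\left(b \right)} = 4$
$u{\left(1 \right)} \left(6 + I{\left(-4 \right)}\right) = 4 \left(6 + 2 \left(-4\right)\right) = 4 \left(6 - 8\right) = 4 \left(-2\right) = -8$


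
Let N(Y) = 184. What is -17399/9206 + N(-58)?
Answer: 1676505/9206 ≈ 182.11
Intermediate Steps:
-17399/9206 + N(-58) = -17399/9206 + 184 = 1676505/9206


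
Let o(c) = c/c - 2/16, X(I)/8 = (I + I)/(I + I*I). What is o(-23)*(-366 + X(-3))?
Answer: -1309/4 ≈ -327.25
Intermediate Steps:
X(I) = 16*I/(I + I²) (X(I) = 8*((I + I)/(I + I*I)) = 8*((2*I)/(I + I²)) = 8*(2*I/(I + I²)) = 16*I/(I + I²))
o(c) = 7/8 (o(c) = 1 - 2*1/16 = 1 - ⅛ = 7/8)
o(-23)*(-366 + X(-3)) = 7*(-366 + 16/(1 - 3))/8 = 7*(-366 + 16/(-2))/8 = 7*(-366 + 16*(-½))/8 = 7*(-366 - 8)/8 = (7/8)*(-374) = -1309/4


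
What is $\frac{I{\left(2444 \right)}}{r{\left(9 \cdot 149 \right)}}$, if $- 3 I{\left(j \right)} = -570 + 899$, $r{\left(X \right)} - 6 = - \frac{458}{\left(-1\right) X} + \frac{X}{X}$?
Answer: $- \frac{147063}{9845} \approx -14.938$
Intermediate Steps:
$r{\left(X \right)} = 7 + \frac{458}{X}$ ($r{\left(X \right)} = 6 + \left(- \frac{458}{\left(-1\right) X} + \frac{X}{X}\right) = 6 + \left(- 458 \left(- \frac{1}{X}\right) + 1\right) = 6 + \left(\frac{458}{X} + 1\right) = 6 + \left(1 + \frac{458}{X}\right) = 7 + \frac{458}{X}$)
$I{\left(j \right)} = - \frac{329}{3}$ ($I{\left(j \right)} = - \frac{-570 + 899}{3} = \left(- \frac{1}{3}\right) 329 = - \frac{329}{3}$)
$\frac{I{\left(2444 \right)}}{r{\left(9 \cdot 149 \right)}} = - \frac{329}{3 \left(7 + \frac{458}{9 \cdot 149}\right)} = - \frac{329}{3 \left(7 + \frac{458}{1341}\right)} = - \frac{329}{3 \cdot \frac{9845}{1341}} = \left(- \frac{329}{3}\right) \frac{1341}{9845} = - \frac{147063}{9845}$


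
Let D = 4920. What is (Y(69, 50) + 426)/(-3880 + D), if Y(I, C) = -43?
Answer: 383/1040 ≈ 0.36827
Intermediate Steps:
(Y(69, 50) + 426)/(-3880 + D) = (-43 + 426)/(-3880 + 4920) = 383/1040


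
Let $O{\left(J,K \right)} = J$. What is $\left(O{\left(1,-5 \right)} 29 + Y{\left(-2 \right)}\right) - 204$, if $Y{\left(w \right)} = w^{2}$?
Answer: $-171$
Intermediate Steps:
$\left(O{\left(1,-5 \right)} 29 + Y{\left(-2 \right)}\right) - 204 = \left(1 \cdot 29 + \left(-2\right)^{2}\right) - 204 = \left(29 + 4\right) - 204 = 33 - 204 = -171$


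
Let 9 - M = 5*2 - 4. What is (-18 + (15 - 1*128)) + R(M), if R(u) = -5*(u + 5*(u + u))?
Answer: -296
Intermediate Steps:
M = 3 (M = 9 - (5*2 - 4) = 9 - (10 - 4) = 9 - 1*6 = 9 - 6 = 3)
R(u) = -55*u (R(u) = -5*(u + 5*(2*u)) = -5*(u + 10*u) = -55*u)
(-18 + (15 - 1*128)) + R(M) = (-18 + (15 - 1*128)) - 55*3 = (-18 + (15 - 128)) - 165 = (-18 - 113) - 165 = -131 - 165 = -296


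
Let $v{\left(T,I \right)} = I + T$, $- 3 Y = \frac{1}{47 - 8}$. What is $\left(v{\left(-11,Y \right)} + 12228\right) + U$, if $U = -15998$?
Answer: $- \frac{442378}{117} \approx -3781.0$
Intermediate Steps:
$Y = - \frac{1}{117}$ ($Y = - \frac{1}{3 \left(47 - 8\right)} = - \frac{1}{3 \cdot 39} = \left(- \frac{1}{3}\right) \frac{1}{39} = - \frac{1}{117} \approx -0.008547$)
$\left(v{\left(-11,Y \right)} + 12228\right) + U = \left(\left(- \frac{1}{117} - 11\right) + 12228\right) - 15998 = \left(- \frac{1288}{117} + 12228\right) - 15998 = \frac{1429388}{117} - 15998 = - \frac{442378}{117}$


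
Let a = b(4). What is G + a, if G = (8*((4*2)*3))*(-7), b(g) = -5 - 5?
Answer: -1354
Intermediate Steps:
b(g) = -10
a = -10
G = -1344 (G = (8*(8*3))*(-7) = (8*24)*(-7) = 192*(-7) = -1344)
G + a = -1344 - 10 = -1354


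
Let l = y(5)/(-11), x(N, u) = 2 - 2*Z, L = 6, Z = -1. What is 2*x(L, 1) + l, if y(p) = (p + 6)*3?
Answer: 5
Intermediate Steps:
y(p) = 18 + 3*p (y(p) = (6 + p)*3 = 18 + 3*p)
x(N, u) = 4 (x(N, u) = 2 - 2*(-1) = 2 + 2 = 4)
l = -3 (l = (18 + 3*5)/(-11) = (18 + 15)*(-1/11) = 33*(-1/11) = -3)
2*x(L, 1) + l = 2*4 - 3 = 8 - 3 = 5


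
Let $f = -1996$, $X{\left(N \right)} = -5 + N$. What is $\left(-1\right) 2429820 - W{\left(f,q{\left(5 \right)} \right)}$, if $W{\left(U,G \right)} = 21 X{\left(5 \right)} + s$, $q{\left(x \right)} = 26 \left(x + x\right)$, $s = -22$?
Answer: $-2429798$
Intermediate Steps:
$q{\left(x \right)} = 52 x$ ($q{\left(x \right)} = 26 \cdot 2 x = 52 x$)
$W{\left(U,G \right)} = -22$ ($W{\left(U,G \right)} = 21 \left(-5 + 5\right) - 22 = 21 \cdot 0 - 22 = 0 - 22 = -22$)
$\left(-1\right) 2429820 - W{\left(f,q{\left(5 \right)} \right)} = \left(-1\right) 2429820 - -22 = -2429820 + 22 = -2429798$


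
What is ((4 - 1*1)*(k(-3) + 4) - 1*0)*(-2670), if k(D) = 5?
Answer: -72090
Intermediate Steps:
((4 - 1*1)*(k(-3) + 4) - 1*0)*(-2670) = ((4 - 1*1)*(5 + 4) - 1*0)*(-2670) = ((4 - 1)*9 + 0)*(-2670) = (3*9 + 0)*(-2670) = (27 + 0)*(-2670) = 27*(-2670) = -72090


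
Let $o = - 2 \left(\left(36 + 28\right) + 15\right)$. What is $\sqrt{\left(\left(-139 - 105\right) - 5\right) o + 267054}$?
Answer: $6 \sqrt{8511} \approx 553.53$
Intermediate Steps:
$o = -158$ ($o = - 2 \left(64 + 15\right) = \left(-2\right) 79 = -158$)
$\sqrt{\left(\left(-139 - 105\right) - 5\right) o + 267054} = \sqrt{\left(\left(-139 - 105\right) - 5\right) \left(-158\right) + 267054} = \sqrt{\left(-244 - 5\right) \left(-158\right) + 267054} = \sqrt{\left(-249\right) \left(-158\right) + 267054} = \sqrt{39342 + 267054} = \sqrt{306396} = 6 \sqrt{8511}$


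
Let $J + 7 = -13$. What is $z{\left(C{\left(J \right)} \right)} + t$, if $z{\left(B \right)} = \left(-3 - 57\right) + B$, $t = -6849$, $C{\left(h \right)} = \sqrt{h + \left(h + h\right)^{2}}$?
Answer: $-6909 + 2 \sqrt{395} \approx -6869.3$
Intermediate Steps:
$J = -20$ ($J = -7 - 13 = -20$)
$C{\left(h \right)} = \sqrt{h + 4 h^{2}}$ ($C{\left(h \right)} = \sqrt{h + \left(2 h\right)^{2}} = \sqrt{h + 4 h^{2}}$)
$z{\left(B \right)} = -60 + B$
$z{\left(C{\left(J \right)} \right)} + t = \left(-60 + \sqrt{- 20 \left(1 + 4 \left(-20\right)\right)}\right) - 6849 = \left(-60 + \sqrt{- 20 \left(1 - 80\right)}\right) - 6849 = \left(-60 + \sqrt{\left(-20\right) \left(-79\right)}\right) - 6849 = \left(-60 + \sqrt{1580}\right) - 6849 = \left(-60 + 2 \sqrt{395}\right) - 6849 = -6909 + 2 \sqrt{395}$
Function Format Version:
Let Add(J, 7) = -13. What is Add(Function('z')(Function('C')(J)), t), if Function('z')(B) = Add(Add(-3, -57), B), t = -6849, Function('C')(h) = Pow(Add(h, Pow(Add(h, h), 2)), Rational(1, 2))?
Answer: Add(-6909, Mul(2, Pow(395, Rational(1, 2)))) ≈ -6869.3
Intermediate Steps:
J = -20 (J = Add(-7, -13) = -20)
Function('C')(h) = Pow(Add(h, Mul(4, Pow(h, 2))), Rational(1, 2)) (Function('C')(h) = Pow(Add(h, Pow(Mul(2, h), 2)), Rational(1, 2)) = Pow(Add(h, Mul(4, Pow(h, 2))), Rational(1, 2)))
Function('z')(B) = Add(-60, B)
Add(Function('z')(Function('C')(J)), t) = Add(Add(-60, Pow(Mul(-20, Add(1, Mul(4, -20))), Rational(1, 2))), -6849) = Add(Add(-60, Pow(Mul(-20, Add(1, -80)), Rational(1, 2))), -6849) = Add(Add(-60, Pow(Mul(-20, -79), Rational(1, 2))), -6849) = Add(Add(-60, Pow(1580, Rational(1, 2))), -6849) = Add(Add(-60, Mul(2, Pow(395, Rational(1, 2)))), -6849) = Add(-6909, Mul(2, Pow(395, Rational(1, 2))))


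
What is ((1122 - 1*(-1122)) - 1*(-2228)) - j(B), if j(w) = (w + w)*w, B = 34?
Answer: 2160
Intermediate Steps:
j(w) = 2*w² (j(w) = (2*w)*w = 2*w²)
((1122 - 1*(-1122)) - 1*(-2228)) - j(B) = ((1122 - 1*(-1122)) - 1*(-2228)) - 2*34² = ((1122 + 1122) + 2228) - 2*1156 = (2244 + 2228) - 1*2312 = 4472 - 2312 = 2160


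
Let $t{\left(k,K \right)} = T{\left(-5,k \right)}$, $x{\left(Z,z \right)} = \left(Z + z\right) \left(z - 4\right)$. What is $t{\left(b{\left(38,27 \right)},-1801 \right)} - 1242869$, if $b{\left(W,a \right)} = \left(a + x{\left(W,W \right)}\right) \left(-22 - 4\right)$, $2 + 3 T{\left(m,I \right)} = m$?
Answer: $- \frac{3728614}{3} \approx -1.2429 \cdot 10^{6}$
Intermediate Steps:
$T{\left(m,I \right)} = - \frac{2}{3} + \frac{m}{3}$
$x{\left(Z,z \right)} = \left(-4 + z\right) \left(Z + z\right)$ ($x{\left(Z,z \right)} = \left(Z + z\right) \left(-4 + z\right) = \left(-4 + z\right) \left(Z + z\right)$)
$b{\left(W,a \right)} = - 52 W^{2} - 26 a + 208 W$ ($b{\left(W,a \right)} = \left(a + \left(W^{2} - 4 W - 4 W + W W\right)\right) \left(-22 - 4\right) = \left(a + \left(W^{2} - 4 W - 4 W + W^{2}\right)\right) \left(-26\right) = \left(a + \left(- 8 W + 2 W^{2}\right)\right) \left(-26\right) = \left(a - 8 W + 2 W^{2}\right) \left(-26\right) = - 52 W^{2} - 26 a + 208 W$)
$t{\left(k,K \right)} = - \frac{7}{3}$ ($t{\left(k,K \right)} = - \frac{2}{3} + \frac{1}{3} \left(-5\right) = - \frac{2}{3} - \frac{5}{3} = - \frac{7}{3}$)
$t{\left(b{\left(38,27 \right)},-1801 \right)} - 1242869 = - \frac{7}{3} - 1242869 = - \frac{3728614}{3}$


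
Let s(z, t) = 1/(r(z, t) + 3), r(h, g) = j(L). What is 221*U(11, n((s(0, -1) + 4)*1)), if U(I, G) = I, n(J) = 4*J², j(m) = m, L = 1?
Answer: 2431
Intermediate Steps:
r(h, g) = 1
s(z, t) = ¼ (s(z, t) = 1/(1 + 3) = 1/4 = ¼)
221*U(11, n((s(0, -1) + 4)*1)) = 221*11 = 2431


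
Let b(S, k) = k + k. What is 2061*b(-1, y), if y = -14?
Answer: -57708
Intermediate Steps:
b(S, k) = 2*k
2061*b(-1, y) = 2061*(2*(-14)) = 2061*(-28) = -57708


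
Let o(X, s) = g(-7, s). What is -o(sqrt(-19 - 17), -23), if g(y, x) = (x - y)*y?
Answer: -112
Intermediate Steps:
g(y, x) = y*(x - y)
o(X, s) = -49 - 7*s (o(X, s) = -7*(s - 1*(-7)) = -7*(s + 7) = -7*(7 + s) = -49 - 7*s)
-o(sqrt(-19 - 17), -23) = -(-49 - 7*(-23)) = -(-49 + 161) = -1*112 = -112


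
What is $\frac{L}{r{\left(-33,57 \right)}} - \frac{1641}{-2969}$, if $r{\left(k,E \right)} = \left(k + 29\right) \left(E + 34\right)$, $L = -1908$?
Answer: $\frac{1565544}{270179} \approx 5.7945$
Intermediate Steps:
$r{\left(k,E \right)} = \left(29 + k\right) \left(34 + E\right)$
$\frac{L}{r{\left(-33,57 \right)}} - \frac{1641}{-2969} = - \frac{1908}{986 + 29 \cdot 57 + 34 \left(-33\right) + 57 \left(-33\right)} - \frac{1641}{-2969} = - \frac{1908}{986 + 1653 - 1122 - 1881} - - \frac{1641}{2969} = - \frac{1908}{-364} + \frac{1641}{2969} = \left(-1908\right) \left(- \frac{1}{364}\right) + \frac{1641}{2969} = \frac{477}{91} + \frac{1641}{2969} = \frac{1565544}{270179}$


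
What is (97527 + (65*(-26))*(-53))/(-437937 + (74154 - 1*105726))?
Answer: -187097/469509 ≈ -0.39850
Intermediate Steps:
(97527 + (65*(-26))*(-53))/(-437937 + (74154 - 1*105726)) = (97527 - 1690*(-53))/(-437937 + (74154 - 105726)) = (97527 + 89570)/(-437937 - 31572) = 187097/(-469509) = 187097*(-1/469509) = -187097/469509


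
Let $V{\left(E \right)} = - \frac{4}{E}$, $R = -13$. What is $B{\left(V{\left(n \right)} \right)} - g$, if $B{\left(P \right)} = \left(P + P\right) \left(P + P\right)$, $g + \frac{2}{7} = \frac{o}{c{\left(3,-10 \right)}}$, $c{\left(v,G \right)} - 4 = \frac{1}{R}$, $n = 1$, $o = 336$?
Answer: $- \frac{2542}{119} \approx -21.361$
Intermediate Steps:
$c{\left(v,G \right)} = \frac{51}{13}$ ($c{\left(v,G \right)} = 4 + \frac{1}{-13} = 4 - \frac{1}{13} = \frac{51}{13}$)
$g = \frac{10158}{119}$ ($g = - \frac{2}{7} + \frac{336}{\frac{51}{13}} = - \frac{2}{7} + 336 \cdot \frac{13}{51} = - \frac{2}{7} + \frac{1456}{17} = \frac{10158}{119} \approx 85.361$)
$B{\left(P \right)} = 4 P^{2}$ ($B{\left(P \right)} = 2 P 2 P = 4 P^{2}$)
$B{\left(V{\left(n \right)} \right)} - g = 4 \left(- \frac{4}{1}\right)^{2} - \frac{10158}{119} = 4 \left(\left(-4\right) 1\right)^{2} - \frac{10158}{119} = 4 \left(-4\right)^{2} - \frac{10158}{119} = 4 \cdot 16 - \frac{10158}{119} = 64 - \frac{10158}{119} = - \frac{2542}{119}$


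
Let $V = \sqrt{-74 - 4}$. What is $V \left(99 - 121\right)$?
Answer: $- 22 i \sqrt{78} \approx - 194.3 i$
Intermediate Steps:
$V = i \sqrt{78}$ ($V = \sqrt{-78} = i \sqrt{78} \approx 8.8318 i$)
$V \left(99 - 121\right) = i \sqrt{78} \left(99 - 121\right) = i \sqrt{78} \left(-22\right) = - 22 i \sqrt{78}$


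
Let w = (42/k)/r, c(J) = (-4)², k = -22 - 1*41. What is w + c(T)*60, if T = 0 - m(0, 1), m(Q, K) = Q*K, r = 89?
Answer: 256318/267 ≈ 959.99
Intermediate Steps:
k = -63 (k = -22 - 41 = -63)
m(Q, K) = K*Q
T = 0 (T = 0 - 0 = 0 - 1*0 = 0 + 0 = 0)
c(J) = 16
w = -2/267 (w = (42/(-63))/89 = (42*(-1/63))*(1/89) = -⅔*1/89 = -2/267 ≈ -0.0074906)
w + c(T)*60 = -2/267 + 16*60 = -2/267 + 960 = 256318/267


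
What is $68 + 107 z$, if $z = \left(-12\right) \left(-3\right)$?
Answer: $3920$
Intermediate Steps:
$z = 36$
$68 + 107 z = 68 + 107 \cdot 36 = 68 + 3852 = 3920$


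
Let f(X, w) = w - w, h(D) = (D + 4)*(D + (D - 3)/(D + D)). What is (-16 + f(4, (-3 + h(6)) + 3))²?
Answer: 256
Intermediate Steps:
h(D) = (4 + D)*(D + (-3 + D)/(2*D)) (h(D) = (4 + D)*(D + (-3 + D)/((2*D))) = (4 + D)*(D + (-3 + D)*(1/(2*D))) = (4 + D)*(D + (-3 + D)/(2*D)))
f(X, w) = 0
(-16 + f(4, (-3 + h(6)) + 3))² = (-16 + 0)² = (-16)² = 256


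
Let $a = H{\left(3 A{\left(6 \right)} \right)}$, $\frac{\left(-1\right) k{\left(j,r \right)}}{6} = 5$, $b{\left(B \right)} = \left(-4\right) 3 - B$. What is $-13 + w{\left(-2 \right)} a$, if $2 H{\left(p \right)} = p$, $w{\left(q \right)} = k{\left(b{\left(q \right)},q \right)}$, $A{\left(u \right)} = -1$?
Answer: $32$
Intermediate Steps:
$b{\left(B \right)} = -12 - B$
$k{\left(j,r \right)} = -30$ ($k{\left(j,r \right)} = \left(-6\right) 5 = -30$)
$w{\left(q \right)} = -30$
$H{\left(p \right)} = \frac{p}{2}$
$a = - \frac{3}{2}$ ($a = \frac{3 \left(-1\right)}{2} = \frac{1}{2} \left(-3\right) = - \frac{3}{2} \approx -1.5$)
$-13 + w{\left(-2 \right)} a = -13 - -45 = -13 + 45 = 32$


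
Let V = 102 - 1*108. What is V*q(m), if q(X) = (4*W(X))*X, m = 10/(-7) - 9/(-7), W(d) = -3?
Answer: -72/7 ≈ -10.286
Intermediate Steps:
V = -6 (V = 102 - 108 = -6)
m = -1/7 (m = 10*(-1/7) - 9*(-1/7) = -10/7 + 9/7 = -1/7 ≈ -0.14286)
q(X) = -12*X (q(X) = (4*(-3))*X = -12*X)
V*q(m) = -(-72)*(-1)/7 = -6*12/7 = -72/7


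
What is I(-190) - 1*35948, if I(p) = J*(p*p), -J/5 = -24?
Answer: 4296052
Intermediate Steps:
J = 120 (J = -5*(-24) = 120)
I(p) = 120*p² (I(p) = 120*(p*p) = 120*p²)
I(-190) - 1*35948 = 120*(-190)² - 1*35948 = 120*36100 - 35948 = 4332000 - 35948 = 4296052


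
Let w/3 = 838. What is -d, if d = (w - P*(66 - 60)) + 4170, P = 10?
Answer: -6624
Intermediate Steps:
w = 2514 (w = 3*838 = 2514)
d = 6624 (d = (2514 - 10*(66 - 60)) + 4170 = (2514 - 10*6) + 4170 = (2514 - 1*60) + 4170 = (2514 - 60) + 4170 = 2454 + 4170 = 6624)
-d = -1*6624 = -6624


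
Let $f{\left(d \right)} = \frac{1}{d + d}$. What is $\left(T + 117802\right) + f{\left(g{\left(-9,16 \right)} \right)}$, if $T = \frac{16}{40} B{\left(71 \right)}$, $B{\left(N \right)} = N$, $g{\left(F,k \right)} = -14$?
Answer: $\frac{16496251}{140} \approx 1.1783 \cdot 10^{5}$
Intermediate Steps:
$f{\left(d \right)} = \frac{1}{2 d}$
$T = \frac{142}{5}$ ($T = \frac{16}{40} \cdot 71 = 16 \cdot \frac{1}{40} \cdot 71 = \frac{2}{5} \cdot 71 = \frac{142}{5} \approx 28.4$)
$\left(T + 117802\right) + f{\left(g{\left(-9,16 \right)} \right)} = \left(\frac{142}{5} + 117802\right) + \frac{1}{2 \left(-14\right)} = \frac{589152}{5} + \frac{1}{2} \left(- \frac{1}{14}\right) = \frac{589152}{5} - \frac{1}{28} = \frac{16496251}{140}$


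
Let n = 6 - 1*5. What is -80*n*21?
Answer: -1680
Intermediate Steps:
n = 1 (n = 6 - 5 = 1)
-80*n*21 = -80*1*21 = -80*21 = -1680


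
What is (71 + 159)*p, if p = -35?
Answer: -8050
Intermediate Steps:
(71 + 159)*p = (71 + 159)*(-35) = 230*(-35) = -8050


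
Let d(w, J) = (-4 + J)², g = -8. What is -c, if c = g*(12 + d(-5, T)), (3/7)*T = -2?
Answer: 6272/9 ≈ 696.89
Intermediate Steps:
T = -14/3 (T = (7/3)*(-2) = -14/3 ≈ -4.6667)
c = -6272/9 (c = -8*(12 + (-4 - 14/3)²) = -8*(12 + (-26/3)²) = -8*(12 + 676/9) = -8*784/9 = -6272/9 ≈ -696.89)
-c = -1*(-6272/9) = 6272/9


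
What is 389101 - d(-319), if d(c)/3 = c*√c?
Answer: 389101 + 957*I*√319 ≈ 3.891e+5 + 17093.0*I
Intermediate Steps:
d(c) = 3*c^(3/2) (d(c) = 3*(c*√c) = 3*c^(3/2))
389101 - d(-319) = 389101 - 3*(-319)^(3/2) = 389101 - 3*(-319*I*√319) = 389101 - (-957)*I*√319 = 389101 + 957*I*√319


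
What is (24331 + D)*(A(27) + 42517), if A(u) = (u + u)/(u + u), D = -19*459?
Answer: 663705980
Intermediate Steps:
D = -8721
A(u) = 1 (A(u) = (2*u)/((2*u)) = (2*u)*(1/(2*u)) = 1)
(24331 + D)*(A(27) + 42517) = (24331 - 8721)*(1 + 42517) = 15610*42518 = 663705980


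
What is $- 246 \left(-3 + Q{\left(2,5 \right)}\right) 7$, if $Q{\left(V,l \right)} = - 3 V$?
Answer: $15498$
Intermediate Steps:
$- 246 \left(-3 + Q{\left(2,5 \right)}\right) 7 = - 246 \left(-3 - 6\right) 7 = - 246 \left(\left(-9\right) 7\right) = \left(-246\right) \left(-63\right) = 15498$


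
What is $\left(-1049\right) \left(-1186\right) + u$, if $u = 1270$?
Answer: $1245384$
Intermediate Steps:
$\left(-1049\right) \left(-1186\right) + u = \left(-1049\right) \left(-1186\right) + 1270 = 1244114 + 1270 = 1245384$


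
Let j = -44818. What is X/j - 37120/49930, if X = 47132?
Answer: -200847246/111888137 ≈ -1.7951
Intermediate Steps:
X/j - 37120/49930 = 47132/(-44818) - 37120/49930 = 47132*(-1/44818) - 37120*1/49930 = -23566/22409 - 3712/4993 = -200847246/111888137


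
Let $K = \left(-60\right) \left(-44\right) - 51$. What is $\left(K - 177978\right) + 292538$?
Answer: $117149$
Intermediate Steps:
$K = 2589$ ($K = 2640 - 51 = 2589$)
$\left(K - 177978\right) + 292538 = \left(2589 - 177978\right) + 292538 = -175389 + 292538 = 117149$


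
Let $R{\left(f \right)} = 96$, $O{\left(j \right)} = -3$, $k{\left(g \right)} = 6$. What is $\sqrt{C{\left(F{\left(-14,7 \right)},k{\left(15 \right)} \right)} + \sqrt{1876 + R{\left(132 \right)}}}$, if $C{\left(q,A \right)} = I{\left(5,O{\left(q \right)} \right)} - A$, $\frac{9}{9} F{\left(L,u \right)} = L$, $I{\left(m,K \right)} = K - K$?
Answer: $\sqrt{-6 + 2 \sqrt{493}} \approx 6.1974$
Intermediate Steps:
$I{\left(m,K \right)} = 0$
$F{\left(L,u \right)} = L$
$C{\left(q,A \right)} = - A$ ($C{\left(q,A \right)} = 0 - A = - A$)
$\sqrt{C{\left(F{\left(-14,7 \right)},k{\left(15 \right)} \right)} + \sqrt{1876 + R{\left(132 \right)}}} = \sqrt{\left(-1\right) 6 + \sqrt{1876 + 96}} = \sqrt{-6 + \sqrt{1972}} = \sqrt{-6 + 2 \sqrt{493}}$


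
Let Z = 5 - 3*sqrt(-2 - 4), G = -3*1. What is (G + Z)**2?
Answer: (2 - 3*I*sqrt(6))**2 ≈ -50.0 - 29.394*I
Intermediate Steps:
G = -3
Z = 5 - 3*I*sqrt(6) ≈ 5.0 - 7.3485*I
(G + Z)**2 = (-3 + (5 - 3*I*sqrt(6)))**2 = (2 - 3*I*sqrt(6))**2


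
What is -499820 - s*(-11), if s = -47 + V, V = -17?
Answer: -500524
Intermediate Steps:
s = -64 (s = -47 - 17 = -64)
-499820 - s*(-11) = -499820 - (-64)*(-11) = -499820 - 1*704 = -499820 - 704 = -500524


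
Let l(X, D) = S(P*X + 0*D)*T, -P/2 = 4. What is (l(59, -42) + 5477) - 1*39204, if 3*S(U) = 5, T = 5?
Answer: -101156/3 ≈ -33719.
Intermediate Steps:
P = -8 (P = -2*4 = -8)
S(U) = 5/3 (S(U) = (1/3)*5 = 5/3)
l(X, D) = 25/3 (l(X, D) = (5/3)*5 = 25/3)
(l(59, -42) + 5477) - 1*39204 = (25/3 + 5477) - 1*39204 = 16456/3 - 39204 = -101156/3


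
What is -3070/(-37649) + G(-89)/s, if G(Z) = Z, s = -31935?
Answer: 101391211/1202320815 ≈ 0.084330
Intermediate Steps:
-3070/(-37649) + G(-89)/s = -3070/(-37649) - 89/(-31935) = -3070*(-1/37649) - 89*(-1/31935) = 3070/37649 + 89/31935 = 101391211/1202320815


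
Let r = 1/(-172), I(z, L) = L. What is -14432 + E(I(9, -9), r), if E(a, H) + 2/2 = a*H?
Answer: -2482467/172 ≈ -14433.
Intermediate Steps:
r = -1/172 ≈ -0.0058140
E(a, H) = -1 + H*a (E(a, H) = -1 + a*H = -1 + H*a)
-14432 + E(I(9, -9), r) = -14432 + (-1 - 1/172*(-9)) = -14432 + (-1 + 9/172) = -14432 - 163/172 = -2482467/172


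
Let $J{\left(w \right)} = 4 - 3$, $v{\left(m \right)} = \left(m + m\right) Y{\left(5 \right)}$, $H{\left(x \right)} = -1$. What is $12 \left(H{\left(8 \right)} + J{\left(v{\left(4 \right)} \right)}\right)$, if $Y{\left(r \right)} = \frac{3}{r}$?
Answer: $0$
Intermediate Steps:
$v{\left(m \right)} = \frac{6 m}{5}$ ($v{\left(m \right)} = \left(m + m\right) \frac{3}{5} = 2 m 3 \cdot \frac{1}{5} = 2 m \frac{3}{5} = \frac{6 m}{5}$)
$J{\left(w \right)} = 1$
$12 \left(H{\left(8 \right)} + J{\left(v{\left(4 \right)} \right)}\right) = 12 \left(-1 + 1\right) = 12 \cdot 0 = 0$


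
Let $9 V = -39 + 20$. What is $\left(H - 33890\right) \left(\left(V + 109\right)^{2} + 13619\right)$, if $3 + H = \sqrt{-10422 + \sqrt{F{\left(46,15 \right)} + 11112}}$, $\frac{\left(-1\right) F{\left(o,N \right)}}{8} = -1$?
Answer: $- \frac{68754763619}{81} + \frac{2028583 i \sqrt{10422 - 4 \sqrt{695}}}{81} \approx -8.4882 \cdot 10^{8} + 2.5438 \cdot 10^{6} i$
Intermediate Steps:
$V = - \frac{19}{9}$ ($V = \frac{-39 + 20}{9} = \frac{1}{9} \left(-19\right) = - \frac{19}{9} \approx -2.1111$)
$F{\left(o,N \right)} = 8$ ($F{\left(o,N \right)} = \left(-8\right) \left(-1\right) = 8$)
$H = -3 + \sqrt{-10422 + 4 \sqrt{695}}$ ($H = -3 + \sqrt{-10422 + \sqrt{8 + 11112}} = -3 + \sqrt{-10422 + \sqrt{11120}} = -3 + \sqrt{-10422 + 4 \sqrt{695}} \approx -3.0 + 101.57 i$)
$\left(H - 33890\right) \left(\left(V + 109\right)^{2} + 13619\right) = \left(\left(-3 + i \sqrt{10422 - 4 \sqrt{695}}\right) - 33890\right) \left(\left(- \frac{19}{9} + 109\right)^{2} + 13619\right) = \left(-33893 + i \sqrt{10422 - 4 \sqrt{695}}\right) \left(\left(\frac{962}{9}\right)^{2} + 13619\right) = \left(-33893 + i \sqrt{10422 - 4 \sqrt{695}}\right) \left(\frac{925444}{81} + 13619\right) = \left(-33893 + i \sqrt{10422 - 4 \sqrt{695}}\right) \frac{2028583}{81} = - \frac{68754763619}{81} + \frac{2028583 i \sqrt{10422 - 4 \sqrt{695}}}{81}$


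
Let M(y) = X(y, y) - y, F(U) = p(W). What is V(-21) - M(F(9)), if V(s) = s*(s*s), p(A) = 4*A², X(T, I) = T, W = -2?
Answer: -9261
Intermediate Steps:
F(U) = 16 (F(U) = 4*(-2)² = 4*4 = 16)
V(s) = s³ (V(s) = s*s² = s³)
M(y) = 0 (M(y) = y - y = 0)
V(-21) - M(F(9)) = (-21)³ - 1*0 = -9261 + 0 = -9261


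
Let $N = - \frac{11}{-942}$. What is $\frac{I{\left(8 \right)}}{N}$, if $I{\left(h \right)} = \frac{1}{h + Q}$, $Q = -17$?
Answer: $- \frac{314}{33} \approx -9.5152$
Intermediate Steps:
$I{\left(h \right)} = \frac{1}{-17 + h}$ ($I{\left(h \right)} = \frac{1}{h - 17} = \frac{1}{-17 + h}$)
$N = \frac{11}{942}$ ($N = \left(-11\right) \left(- \frac{1}{942}\right) = \frac{11}{942} \approx 0.011677$)
$\frac{I{\left(8 \right)}}{N} = \frac{1}{\left(-17 + 8\right) \frac{11}{942}} = \frac{1}{-9} \cdot \frac{942}{11} = \left(- \frac{1}{9}\right) \frac{942}{11} = - \frac{314}{33}$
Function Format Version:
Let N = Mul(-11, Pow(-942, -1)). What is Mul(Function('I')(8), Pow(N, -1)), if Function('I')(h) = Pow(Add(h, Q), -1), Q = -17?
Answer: Rational(-314, 33) ≈ -9.5152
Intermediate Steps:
Function('I')(h) = Pow(Add(-17, h), -1) (Function('I')(h) = Pow(Add(h, -17), -1) = Pow(Add(-17, h), -1))
N = Rational(11, 942) (N = Mul(-11, Rational(-1, 942)) = Rational(11, 942) ≈ 0.011677)
Mul(Function('I')(8), Pow(N, -1)) = Mul(Pow(Add(-17, 8), -1), Pow(Rational(11, 942), -1)) = Mul(Pow(-9, -1), Rational(942, 11)) = Mul(Rational(-1, 9), Rational(942, 11)) = Rational(-314, 33)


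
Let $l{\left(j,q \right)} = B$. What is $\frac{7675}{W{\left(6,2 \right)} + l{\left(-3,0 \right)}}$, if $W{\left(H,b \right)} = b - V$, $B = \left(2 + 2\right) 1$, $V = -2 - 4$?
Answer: $\frac{7675}{12} \approx 639.58$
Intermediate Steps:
$V = -6$
$B = 4$ ($B = 4 \cdot 1 = 4$)
$l{\left(j,q \right)} = 4$
$W{\left(H,b \right)} = 6 + b$ ($W{\left(H,b \right)} = b - -6 = b + 6 = 6 + b$)
$\frac{7675}{W{\left(6,2 \right)} + l{\left(-3,0 \right)}} = \frac{7675}{\left(6 + 2\right) + 4} = \frac{7675}{8 + 4} = \frac{7675}{12}$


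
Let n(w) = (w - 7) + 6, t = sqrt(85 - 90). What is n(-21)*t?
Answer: -22*I*sqrt(5) ≈ -49.193*I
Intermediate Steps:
t = I*sqrt(5) (t = sqrt(-5) = I*sqrt(5) ≈ 2.2361*I)
n(w) = -1 + w (n(w) = (-7 + w) + 6 = -1 + w)
n(-21)*t = (-1 - 21)*(I*sqrt(5)) = -22*I*sqrt(5)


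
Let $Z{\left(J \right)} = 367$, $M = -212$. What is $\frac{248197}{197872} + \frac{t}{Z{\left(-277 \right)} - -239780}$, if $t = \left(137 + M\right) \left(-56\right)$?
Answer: $\frac{20144942453}{15839455728} \approx 1.2718$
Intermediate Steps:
$t = 4200$ ($t = \left(137 - 212\right) \left(-56\right) = \left(-75\right) \left(-56\right) = 4200$)
$\frac{248197}{197872} + \frac{t}{Z{\left(-277 \right)} - -239780} = \frac{248197}{197872} + \frac{4200}{367 - -239780} = 248197 \cdot \frac{1}{197872} + \frac{4200}{367 + 239780} = \frac{248197}{197872} + \frac{4200}{240147} = \frac{248197}{197872} + 4200 \cdot \frac{1}{240147} = \frac{248197}{197872} + \frac{1400}{80049} = \frac{20144942453}{15839455728}$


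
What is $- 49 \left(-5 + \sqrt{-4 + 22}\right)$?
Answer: $245 - 147 \sqrt{2} \approx 37.111$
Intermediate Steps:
$- 49 \left(-5 + \sqrt{-4 + 22}\right) = - 49 \left(-5 + \sqrt{18}\right) = - 49 \left(-5 + 3 \sqrt{2}\right) = 245 - 147 \sqrt{2}$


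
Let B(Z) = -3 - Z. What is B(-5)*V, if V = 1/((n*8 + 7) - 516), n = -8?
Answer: -2/573 ≈ -0.0034904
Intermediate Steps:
V = -1/573 (V = 1/((-8*8 + 7) - 516) = 1/((-64 + 7) - 516) = 1/(-57 - 516) = 1/(-573) = -1/573 ≈ -0.0017452)
B(-5)*V = (-3 - 1*(-5))*(-1/573) = (-3 + 5)*(-1/573) = 2*(-1/573) = -2/573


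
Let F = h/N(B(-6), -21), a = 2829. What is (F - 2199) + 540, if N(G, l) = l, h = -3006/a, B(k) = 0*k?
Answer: -10950725/6601 ≈ -1658.9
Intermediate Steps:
B(k) = 0
h = -1002/943 (h = -3006/2829 = -3006*1/2829 = -1002/943 ≈ -1.0626)
F = 334/6601 (F = -1002/943/(-21) = -1002/943*(-1/21) = 334/6601 ≈ 0.050598)
(F - 2199) + 540 = (334/6601 - 2199) + 540 = -14515265/6601 + 540 = -10950725/6601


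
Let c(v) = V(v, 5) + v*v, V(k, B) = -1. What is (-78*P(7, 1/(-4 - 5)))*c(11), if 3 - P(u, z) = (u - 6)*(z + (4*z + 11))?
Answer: 69680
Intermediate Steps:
P(u, z) = 3 - (-6 + u)*(11 + 5*z) (P(u, z) = 3 - (u - 6)*(z + (4*z + 11)) = 3 - (-6 + u)*(z + (11 + 4*z)) = 3 - (-6 + u)*(11 + 5*z))
c(v) = -1 + v**2 (c(v) = -1 + v*v = -1 + v**2)
(-78*P(7, 1/(-4 - 5)))*c(11) = (-78*(69 - 11*7 + 30/(-4 - 5) - 5*7/(-4 - 5)))*(-1 + 11**2) = (-78*(69 - 77 + 30/(-9) - 5*7/(-9)))*(-1 + 121) = -78*(69 - 77 + 30*(-1/9) - 5*7*(-1/9))*120 = -78*(69 - 77 - 10/3 + 35/9)*120 = -78*(-67/9)*120 = (1742/3)*120 = 69680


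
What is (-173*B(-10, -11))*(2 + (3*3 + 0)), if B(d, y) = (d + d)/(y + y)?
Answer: -1730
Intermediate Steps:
B(d, y) = d/y (B(d, y) = (2*d)/((2*y)) = (2*d)*(1/(2*y)) = d/y)
(-173*B(-10, -11))*(2 + (3*3 + 0)) = (-(-1730)/(-11))*(2 + (3*3 + 0)) = (-(-1730)*(-1)/11)*(2 + (9 + 0)) = (-173*10/11)*(2 + 9) = -1730/11*11 = -1730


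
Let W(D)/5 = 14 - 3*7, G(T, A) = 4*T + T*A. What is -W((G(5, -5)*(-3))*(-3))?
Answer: 35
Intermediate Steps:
G(T, A) = 4*T + A*T
W(D) = -35 (W(D) = 5*(14 - 3*7) = 5*(14 - 21) = 5*(-7) = -35)
-W((G(5, -5)*(-3))*(-3)) = -1*(-35) = 35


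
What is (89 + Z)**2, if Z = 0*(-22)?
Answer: 7921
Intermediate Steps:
Z = 0
(89 + Z)**2 = (89 + 0)**2 = 89**2 = 7921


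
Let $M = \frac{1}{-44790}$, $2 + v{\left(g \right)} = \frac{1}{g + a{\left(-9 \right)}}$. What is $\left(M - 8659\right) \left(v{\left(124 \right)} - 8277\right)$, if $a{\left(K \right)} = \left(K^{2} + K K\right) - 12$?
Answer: $\frac{175957204207979}{2454492} \approx 7.1688 \cdot 10^{7}$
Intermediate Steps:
$a{\left(K \right)} = -12 + 2 K^{2}$ ($a{\left(K \right)} = \left(K^{2} + K^{2}\right) - 12 = 2 K^{2} - 12 = -12 + 2 K^{2}$)
$v{\left(g \right)} = -2 + \frac{1}{150 + g}$ ($v{\left(g \right)} = -2 + \frac{1}{g - \left(12 - 2 \left(-9\right)^{2}\right)} = -2 + \frac{1}{g + \left(-12 + 2 \cdot 81\right)} = -2 + \frac{1}{g + \left(-12 + 162\right)} = -2 + \frac{1}{g + 150} = -2 + \frac{1}{150 + g}$)
$M = - \frac{1}{44790} \approx -2.2326 \cdot 10^{-5}$
$\left(M - 8659\right) \left(v{\left(124 \right)} - 8277\right) = \left(- \frac{1}{44790} - 8659\right) \left(\frac{-299 - 248}{150 + 124} - 8277\right) = - \frac{387836611 \left(\frac{-299 - 248}{274} - 8277\right)}{44790} = - \frac{387836611 \left(\frac{1}{274} \left(-547\right) - 8277\right)}{44790} = - \frac{387836611 \left(- \frac{547}{274} - 8277\right)}{44790} = \left(- \frac{387836611}{44790}\right) \left(- \frac{2268445}{274}\right) = \frac{175957204207979}{2454492}$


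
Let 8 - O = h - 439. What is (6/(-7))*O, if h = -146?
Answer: -3558/7 ≈ -508.29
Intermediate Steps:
O = 593 (O = 8 - (-146 - 439) = 8 - 1*(-585) = 8 + 585 = 593)
(6/(-7))*O = (6/(-7))*593 = (6*(-⅐))*593 = -6/7*593 = -3558/7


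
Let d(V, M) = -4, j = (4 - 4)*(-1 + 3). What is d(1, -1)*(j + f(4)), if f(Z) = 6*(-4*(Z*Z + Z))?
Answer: 1920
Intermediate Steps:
j = 0 (j = 0*2 = 0)
f(Z) = -24*Z - 24*Z**2 (f(Z) = 6*(-4*(Z**2 + Z)) = 6*(-4*(Z + Z**2)) = 6*(-4*Z - 4*Z**2) = -24*Z - 24*Z**2)
d(1, -1)*(j + f(4)) = -4*(0 - 24*4*(1 + 4)) = -4*(0 - 24*4*5) = -4*(0 - 480) = -4*(-480) = 1920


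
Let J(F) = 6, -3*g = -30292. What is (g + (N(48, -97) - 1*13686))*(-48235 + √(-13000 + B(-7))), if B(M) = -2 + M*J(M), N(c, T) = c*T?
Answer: 1193044490/3 - 49468*I*√3261/3 ≈ 3.9768e+8 - 9.4163e+5*I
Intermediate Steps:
g = 30292/3 (g = -⅓*(-30292) = 30292/3 ≈ 10097.)
N(c, T) = T*c
B(M) = -2 + 6*M (B(M) = -2 + M*6 = -2 + 6*M)
(g + (N(48, -97) - 1*13686))*(-48235 + √(-13000 + B(-7))) = (30292/3 + (-97*48 - 1*13686))*(-48235 + √(-13000 + (-2 + 6*(-7)))) = (30292/3 + (-4656 - 13686))*(-48235 + √(-13000 + (-2 - 42))) = (30292/3 - 18342)*(-48235 + √(-13000 - 44)) = -24734*(-48235 + √(-13044))/3 = -24734*(-48235 + 2*I*√3261)/3 = 1193044490/3 - 49468*I*√3261/3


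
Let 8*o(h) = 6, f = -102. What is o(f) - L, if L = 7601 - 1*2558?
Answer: -20169/4 ≈ -5042.3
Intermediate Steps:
L = 5043 (L = 7601 - 2558 = 5043)
o(h) = 3/4 (o(h) = (1/8)*6 = 3/4)
o(f) - L = 3/4 - 1*5043 = 3/4 - 5043 = -20169/4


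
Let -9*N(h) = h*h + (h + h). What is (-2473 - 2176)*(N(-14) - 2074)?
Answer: 29186422/3 ≈ 9.7288e+6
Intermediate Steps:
N(h) = -2*h/9 - h²/9 (N(h) = -(h*h + (h + h))/9 = -(h² + 2*h)/9 = -2*h/9 - h²/9)
(-2473 - 2176)*(N(-14) - 2074) = (-2473 - 2176)*(-⅑*(-14)*(2 - 14) - 2074) = -4649*(-⅑*(-14)*(-12) - 2074) = -4649*(-56/3 - 2074) = -4649*(-6278/3) = 29186422/3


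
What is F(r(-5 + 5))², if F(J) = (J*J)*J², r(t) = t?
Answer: 0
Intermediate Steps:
F(J) = J⁴ (F(J) = J²*J² = J⁴)
F(r(-5 + 5))² = ((-5 + 5)⁴)² = (0⁴)² = 0² = 0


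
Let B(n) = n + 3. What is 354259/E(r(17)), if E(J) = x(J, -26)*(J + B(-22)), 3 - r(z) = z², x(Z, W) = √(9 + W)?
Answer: 354259*I*√17/5185 ≈ 281.71*I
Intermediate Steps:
B(n) = 3 + n
r(z) = 3 - z²
E(J) = I*√17*(-19 + J) (E(J) = √(9 - 26)*(J + (3 - 22)) = √(-17)*(J - 19) = (I*√17)*(-19 + J) = I*√17*(-19 + J))
354259/E(r(17)) = 354259/((I*√17*(-19 + (3 - 1*17²)))) = 354259/((I*√17*(-19 + (3 - 1*289)))) = 354259/((I*√17*(-19 + (3 - 289)))) = 354259/((I*√17*(-19 - 286))) = 354259/((I*√17*(-305))) = 354259/((-305*I*√17)) = 354259*(I*√17/5185) = 354259*I*√17/5185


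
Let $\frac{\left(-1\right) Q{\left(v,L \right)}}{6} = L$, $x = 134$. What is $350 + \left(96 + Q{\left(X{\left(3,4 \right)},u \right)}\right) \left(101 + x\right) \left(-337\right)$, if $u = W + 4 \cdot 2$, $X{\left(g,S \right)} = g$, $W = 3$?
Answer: $-2375500$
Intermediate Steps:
$u = 11$ ($u = 3 + 4 \cdot 2 = 3 + 8 = 11$)
$Q{\left(v,L \right)} = - 6 L$
$350 + \left(96 + Q{\left(X{\left(3,4 \right)},u \right)}\right) \left(101 + x\right) \left(-337\right) = 350 + \left(96 - 66\right) \left(101 + 134\right) \left(-337\right) = 350 + \left(96 - 66\right) 235 \left(-337\right) = 350 + 30 \cdot 235 \left(-337\right) = 350 + 7050 \left(-337\right) = 350 - 2375850 = -2375500$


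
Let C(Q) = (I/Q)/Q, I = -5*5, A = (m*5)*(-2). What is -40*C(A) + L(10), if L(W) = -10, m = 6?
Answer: -175/18 ≈ -9.7222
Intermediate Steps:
A = -60 (A = (6*5)*(-2) = 30*(-2) = -60)
I = -25
C(Q) = -25/Q**2 (C(Q) = (-25/Q)/Q = -25/Q**2)
-40*C(A) + L(10) = -(-1000)/(-60)**2 - 10 = -(-1000)/3600 - 10 = -40*(-1/144) - 10 = 5/18 - 10 = -175/18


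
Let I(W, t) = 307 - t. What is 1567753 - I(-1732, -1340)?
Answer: 1566106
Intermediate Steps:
1567753 - I(-1732, -1340) = 1567753 - (307 - 1*(-1340)) = 1567753 - (307 + 1340) = 1567753 - 1*1647 = 1567753 - 1647 = 1566106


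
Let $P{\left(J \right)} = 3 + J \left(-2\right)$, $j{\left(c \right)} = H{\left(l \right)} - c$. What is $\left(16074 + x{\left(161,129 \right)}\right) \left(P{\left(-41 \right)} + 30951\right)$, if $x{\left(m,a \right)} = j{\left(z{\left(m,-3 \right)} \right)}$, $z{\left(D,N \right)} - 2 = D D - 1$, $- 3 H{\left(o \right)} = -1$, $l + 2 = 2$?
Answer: $- \frac{916896548}{3} \approx -3.0563 \cdot 10^{8}$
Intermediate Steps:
$l = 0$ ($l = -2 + 2 = 0$)
$H{\left(o \right)} = \frac{1}{3}$ ($H{\left(o \right)} = \left(- \frac{1}{3}\right) \left(-1\right) = \frac{1}{3}$)
$z{\left(D,N \right)} = 1 + D^{2}$ ($z{\left(D,N \right)} = 2 + \left(D D - 1\right) = 2 + \left(D^{2} - 1\right) = 2 + \left(-1 + D^{2}\right) = 1 + D^{2}$)
$j{\left(c \right)} = \frac{1}{3} - c$
$x{\left(m,a \right)} = - \frac{2}{3} - m^{2}$ ($x{\left(m,a \right)} = \frac{1}{3} - \left(1 + m^{2}\right) = - \frac{2}{3} - m^{2}$)
$P{\left(J \right)} = 3 - 2 J$
$\left(16074 + x{\left(161,129 \right)}\right) \left(P{\left(-41 \right)} + 30951\right) = \left(16074 - \frac{77765}{3}\right) \left(\left(3 - -82\right) + 30951\right) = \left(16074 - \frac{77765}{3}\right) \left(\left(3 + 82\right) + 30951\right) = \left(16074 - \frac{77765}{3}\right) \left(85 + 30951\right) = \left(16074 - \frac{77765}{3}\right) 31036 = \left(- \frac{29543}{3}\right) 31036 = - \frac{916896548}{3}$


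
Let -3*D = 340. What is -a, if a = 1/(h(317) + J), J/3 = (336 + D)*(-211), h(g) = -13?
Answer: 1/140961 ≈ 7.0942e-6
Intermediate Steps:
D = -340/3 (D = -⅓*340 = -340/3 ≈ -113.33)
J = -140948 (J = 3*((336 - 340/3)*(-211)) = 3*((668/3)*(-211)) = 3*(-140948/3) = -140948)
a = -1/140961 (a = 1/(-13 - 140948) = 1/(-140961) = -1/140961 ≈ -7.0942e-6)
-a = -1*(-1/140961) = 1/140961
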